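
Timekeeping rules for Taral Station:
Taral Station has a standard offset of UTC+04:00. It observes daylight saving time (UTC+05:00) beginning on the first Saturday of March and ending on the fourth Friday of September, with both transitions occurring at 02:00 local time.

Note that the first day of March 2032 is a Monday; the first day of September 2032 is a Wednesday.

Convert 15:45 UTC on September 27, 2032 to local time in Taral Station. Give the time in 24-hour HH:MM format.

19:45

1 March 2032 is a Monday, so the first Saturday is March 6.
1 September 2032 is a Wednesday, so the first Friday is September 3 and the fourth is September 24.
At the standard offset (UTC+04:00), 15:45 UTC + 4h = 19:45 Taral Station standard time.
Daylight saving runs 6 March – 24 September; the standard-time date in Taral Station, September 27, 2032, is outside that window, so Taral Station is on standard time at UTC+04:00.
15:45 UTC + 4h = 19:45 local.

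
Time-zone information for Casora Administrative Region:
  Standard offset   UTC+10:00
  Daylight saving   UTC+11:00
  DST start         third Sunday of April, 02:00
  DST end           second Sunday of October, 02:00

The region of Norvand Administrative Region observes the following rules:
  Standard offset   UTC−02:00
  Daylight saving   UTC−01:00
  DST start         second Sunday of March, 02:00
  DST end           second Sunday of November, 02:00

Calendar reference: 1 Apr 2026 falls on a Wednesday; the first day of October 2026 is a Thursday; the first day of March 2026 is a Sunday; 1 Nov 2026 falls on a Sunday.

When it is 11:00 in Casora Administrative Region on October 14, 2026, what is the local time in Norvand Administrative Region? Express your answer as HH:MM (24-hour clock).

1 April 2026 is a Wednesday, so the first Sunday is April 5 and the third is April 19.
1 October 2026 is a Thursday, so the first Sunday is October 4 and the second is October 11.
October 14, 2026 is outside the daylight-saving period (19 April – 11 October), so Casora Administrative Region is on standard time, UTC+10:00.
11:00 Casora Administrative Region − 10h = 01:00 UTC.
1 March 2026 is a Sunday, so the first Sunday is March 1 and the second is March 8.
1 November 2026 is a Sunday, so the first Sunday is November 1 and the second is November 8.
At the standard offset (UTC−02:00), 01:00 UTC − 2h = 23:00 Norvand Administrative Region standard time (rolling into the previous day, 13 October 2026).
The standard-time date in Norvand Administrative Region, October 13, 2026, lies within the daylight-saving period (8 March – 8 November), so Norvand Administrative Region is on daylight time, UTC−01:00.
01:00 UTC − 1h = 00:00 Norvand Administrative Region.

00:00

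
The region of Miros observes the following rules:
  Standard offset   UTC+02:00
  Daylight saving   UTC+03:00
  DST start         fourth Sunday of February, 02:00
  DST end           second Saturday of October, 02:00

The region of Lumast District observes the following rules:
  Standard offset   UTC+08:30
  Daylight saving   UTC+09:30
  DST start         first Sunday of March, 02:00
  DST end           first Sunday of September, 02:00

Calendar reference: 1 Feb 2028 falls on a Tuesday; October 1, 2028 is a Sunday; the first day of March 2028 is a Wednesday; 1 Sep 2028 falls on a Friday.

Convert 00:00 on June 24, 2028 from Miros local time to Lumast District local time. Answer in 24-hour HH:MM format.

1 February 2028 is a Tuesday, so the first Sunday is February 6 and the fourth is February 27.
1 October 2028 is a Sunday, so the first Saturday is October 7 and the second is October 14.
June 24, 2028 falls between 27 February and 14 October, so daylight saving is in effect and Miros is at UTC+03:00.
00:00 Miros − 3h = 21:00 UTC (rolling into the previous day, 23 June 2028).
1 March 2028 is a Wednesday, so the first Sunday is March 5.
1 September 2028 is a Friday, so the first Sunday is September 3.
At the standard offset (UTC+08:30), 21:00 UTC + 8h30m = 05:30 Lumast District standard time (rolling into the next day, 24 June 2028).
Daylight saving runs 5 March – 3 September; the standard-time date in Lumast District, June 24, 2028, is inside that window, so Lumast District is at UTC+09:30.
21:00 UTC + 9h30m = 06:30 Lumast District (rolling into the next day, 24 June 2028).

06:30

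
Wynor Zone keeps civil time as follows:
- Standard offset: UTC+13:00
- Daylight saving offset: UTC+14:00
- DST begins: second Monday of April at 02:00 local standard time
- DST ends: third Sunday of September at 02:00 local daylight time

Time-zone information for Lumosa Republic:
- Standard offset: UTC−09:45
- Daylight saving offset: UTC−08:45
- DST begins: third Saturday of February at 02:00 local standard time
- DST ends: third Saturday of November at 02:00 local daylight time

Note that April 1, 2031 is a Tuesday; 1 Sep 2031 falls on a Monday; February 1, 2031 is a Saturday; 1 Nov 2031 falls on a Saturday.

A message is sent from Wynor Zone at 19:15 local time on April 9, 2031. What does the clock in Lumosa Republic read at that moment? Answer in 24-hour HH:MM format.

1 April 2031 is a Tuesday, so the first Monday is April 7 and the second is April 14.
1 September 2031 is a Monday, so the first Sunday is September 7 and the third is September 21.
Daylight saving runs 14 April – 21 September; April 9, 2031 is outside that window, so Wynor Zone is on standard time at UTC+13:00.
19:15 Wynor Zone − 13h = 06:15 UTC.
1 February 2031 is a Saturday, so the first Saturday is February 1 and the third is February 15.
1 November 2031 is a Saturday, so the first Saturday is November 1 and the third is November 15.
At the standard offset (UTC−09:45), 06:15 UTC − 9h45m = 20:30 Lumosa Republic standard time (rolling into the previous day, 8 April 2031).
Daylight saving runs 15 February – 15 November; the standard-time date in Lumosa Republic, April 8, 2031, is inside that window, so Lumosa Republic is at UTC−08:45.
06:15 UTC − 8h45m = 21:30 Lumosa Republic (rolling into the previous day, 8 April 2031).

21:30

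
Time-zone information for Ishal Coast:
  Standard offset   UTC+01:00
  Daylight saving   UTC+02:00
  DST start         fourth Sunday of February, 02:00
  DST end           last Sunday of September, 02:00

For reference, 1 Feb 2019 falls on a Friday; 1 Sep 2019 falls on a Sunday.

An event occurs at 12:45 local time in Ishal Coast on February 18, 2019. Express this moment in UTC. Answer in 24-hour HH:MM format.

11:45

1 February 2019 is a Friday, so the first Sunday is February 3 and the fourth is February 24.
1 September 2019 is a Sunday, so Sundays fall on 1, 8, 15, 22, 29; the last is September 29.
Daylight saving runs 24 February – 29 September; February 18, 2019 is outside that window, so Ishal Coast is on standard time at UTC+01:00.
12:45 local − 1h = 11:45 UTC.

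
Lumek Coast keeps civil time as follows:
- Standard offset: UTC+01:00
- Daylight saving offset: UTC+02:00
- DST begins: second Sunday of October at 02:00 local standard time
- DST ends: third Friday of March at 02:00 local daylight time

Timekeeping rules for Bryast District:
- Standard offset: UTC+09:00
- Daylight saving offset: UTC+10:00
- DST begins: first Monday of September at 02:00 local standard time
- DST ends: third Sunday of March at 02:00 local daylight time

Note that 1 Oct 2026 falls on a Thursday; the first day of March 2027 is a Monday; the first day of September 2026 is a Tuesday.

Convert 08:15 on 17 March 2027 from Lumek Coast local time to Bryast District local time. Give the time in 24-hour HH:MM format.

16:15

1 October 2026 is a Thursday, so the first Sunday is October 4 and the second is October 11.
1 March 2027 is a Monday, so the first Friday is March 5 and the third is March 19.
17 March 2027 lies within the daylight-saving period (11 October 2026 – 19 March 2027), so Lumek Coast is on daylight time, UTC+02:00.
08:15 Lumek Coast − 2h = 06:15 UTC.
1 September 2026 is a Tuesday, so the first Monday is September 7.
1 March 2027 is a Monday, so the first Sunday is March 7 and the third is March 21.
At the standard offset (UTC+09:00), 06:15 UTC + 9h = 15:15 Bryast District standard time.
Daylight saving runs 7 September 2026 – 21 March 2027; the standard-time date in Bryast District, 17 March 2027, is inside that window, so Bryast District is at UTC+10:00.
06:15 UTC + 10h = 16:15 Bryast District.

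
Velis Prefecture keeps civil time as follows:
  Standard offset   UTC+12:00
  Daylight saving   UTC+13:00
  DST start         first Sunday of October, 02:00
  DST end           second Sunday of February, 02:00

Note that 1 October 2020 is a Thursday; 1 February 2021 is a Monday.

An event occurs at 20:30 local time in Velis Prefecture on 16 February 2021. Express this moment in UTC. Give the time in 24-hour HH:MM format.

1 October 2020 is a Thursday, so the first Sunday is October 4.
1 February 2021 is a Monday, so the first Sunday is February 7 and the second is February 14.
16 February 2021 does not fall between 4 October 2020 and 14 February 2021, so daylight saving is not in effect and Velis Prefecture is at UTC+12:00.
20:30 local − 12h = 08:30 UTC.

08:30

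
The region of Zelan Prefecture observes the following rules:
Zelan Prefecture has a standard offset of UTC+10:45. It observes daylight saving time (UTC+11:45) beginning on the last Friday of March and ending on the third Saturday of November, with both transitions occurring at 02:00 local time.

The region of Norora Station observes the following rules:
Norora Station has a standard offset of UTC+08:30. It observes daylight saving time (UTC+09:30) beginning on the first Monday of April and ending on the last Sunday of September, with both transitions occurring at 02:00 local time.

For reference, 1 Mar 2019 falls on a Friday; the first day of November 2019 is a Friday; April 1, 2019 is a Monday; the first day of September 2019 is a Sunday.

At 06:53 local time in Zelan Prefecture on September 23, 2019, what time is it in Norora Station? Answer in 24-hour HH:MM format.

1 March 2019 is a Friday, so Fridays fall on 1, 8, 15, 22, 29; the last is March 29.
1 November 2019 is a Friday, so the first Saturday is November 2 and the third is November 16.
September 23, 2019 falls between 29 March and 16 November, so daylight saving is in effect and Zelan Prefecture is at UTC+11:45.
06:53 Zelan Prefecture − 11h45m = 19:08 UTC (rolling into the previous day, 22 September 2019).
1 April 2019 is a Monday, so the first Monday is April 1.
1 September 2019 is a Sunday, so Sundays fall on 1, 8, 15, 22, 29; the last is September 29.
At the standard offset (UTC+08:30), 19:08 UTC + 8h30m = 03:38 Norora Station standard time (rolling into the next day, 23 September 2019).
Daylight saving runs 1 April – 29 September; the standard-time date in Norora Station, September 23, 2019, is inside that window, so Norora Station is at UTC+09:30.
19:08 UTC + 9h30m = 04:38 Norora Station (rolling into the next day, 23 September 2019).

04:38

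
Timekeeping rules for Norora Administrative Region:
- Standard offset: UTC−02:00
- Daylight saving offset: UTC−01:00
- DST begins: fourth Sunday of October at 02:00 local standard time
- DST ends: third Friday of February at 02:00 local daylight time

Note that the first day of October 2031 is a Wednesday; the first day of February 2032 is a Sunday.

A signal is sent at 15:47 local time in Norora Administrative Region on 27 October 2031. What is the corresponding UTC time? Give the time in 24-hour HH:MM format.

1 October 2031 is a Wednesday, so the first Sunday is October 5 and the fourth is October 26.
1 February 2032 is a Sunday, so the first Friday is February 6 and the third is February 20.
27 October 2031 falls between 26 October 2031 and 20 February 2032, so daylight saving is in effect and Norora Administrative Region is at UTC−01:00.
15:47 local + 1h = 16:47 UTC.

16:47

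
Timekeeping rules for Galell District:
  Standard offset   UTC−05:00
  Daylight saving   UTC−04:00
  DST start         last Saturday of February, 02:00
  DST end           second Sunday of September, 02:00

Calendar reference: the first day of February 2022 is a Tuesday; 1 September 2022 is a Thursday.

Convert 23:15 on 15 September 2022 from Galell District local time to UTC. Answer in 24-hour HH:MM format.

1 February 2022 is a Tuesday, so Saturdays fall on 5, 12, 19, 26; the last is February 26.
1 September 2022 is a Thursday, so the first Sunday is September 4 and the second is September 11.
15 September 2022 is outside the daylight-saving period (26 February – 11 September), so Galell District is on standard time, UTC−05:00.
23:15 local + 5h = 04:15 UTC (rolling into the next day, 16 September 2022).

04:15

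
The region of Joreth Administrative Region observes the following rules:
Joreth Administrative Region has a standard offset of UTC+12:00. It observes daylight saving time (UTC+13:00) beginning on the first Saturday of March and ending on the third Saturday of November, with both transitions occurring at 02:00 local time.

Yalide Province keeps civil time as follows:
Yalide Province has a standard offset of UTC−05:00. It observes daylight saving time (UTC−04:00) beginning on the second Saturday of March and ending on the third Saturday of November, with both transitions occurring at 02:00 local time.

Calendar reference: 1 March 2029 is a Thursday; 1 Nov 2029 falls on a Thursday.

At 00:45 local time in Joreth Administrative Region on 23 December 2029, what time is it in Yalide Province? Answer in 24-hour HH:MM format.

1 March 2029 is a Thursday, so the first Saturday is March 3.
1 November 2029 is a Thursday, so the first Saturday is November 3 and the third is November 17.
Daylight saving runs 3 March – 17 November; 23 December 2029 is outside that window, so Joreth Administrative Region is on standard time at UTC+12:00.
00:45 Joreth Administrative Region − 12h = 12:45 UTC (rolling into the previous day, 22 December 2029).
1 March 2029 is a Thursday, so the first Saturday is March 3 and the second is March 10.
1 November 2029 is a Thursday, so the first Saturday is November 3 and the third is November 17.
At the standard offset (UTC−05:00), 12:45 UTC − 5h = 07:45 Yalide Province standard time.
Daylight saving runs 10 March – 17 November; the standard-time date in Yalide Province, 22 December 2029, is outside that window, so Yalide Province is on standard time at UTC−05:00.
12:45 UTC − 5h = 07:45 Yalide Province.

07:45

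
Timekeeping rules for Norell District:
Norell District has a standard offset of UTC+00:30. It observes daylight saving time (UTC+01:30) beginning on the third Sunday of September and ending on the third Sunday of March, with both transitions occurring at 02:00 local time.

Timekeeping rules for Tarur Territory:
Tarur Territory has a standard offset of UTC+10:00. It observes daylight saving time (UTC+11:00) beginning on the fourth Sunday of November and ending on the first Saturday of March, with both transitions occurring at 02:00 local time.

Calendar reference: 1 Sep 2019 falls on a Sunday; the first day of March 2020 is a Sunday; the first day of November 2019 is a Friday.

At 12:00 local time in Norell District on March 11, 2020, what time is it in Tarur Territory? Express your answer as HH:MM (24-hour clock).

20:30

1 September 2019 is a Sunday, so the first Sunday is September 1 and the third is September 15.
1 March 2020 is a Sunday, so the first Sunday is March 1 and the third is March 15.
March 11, 2020 falls between 15 September 2019 and 15 March 2020, so daylight saving is in effect and Norell District is at UTC+01:30.
12:00 Norell District − 1h30m = 10:30 UTC.
1 November 2019 is a Friday, so the first Sunday is November 3 and the fourth is November 24.
1 March 2020 is a Sunday, so the first Saturday is March 7.
At the standard offset (UTC+10:00), 10:30 UTC + 10h = 20:30 Tarur Territory standard time.
The standard-time date in Tarur Territory, March 11, 2020, does not fall between 24 November 2019 and 7 March 2020, so daylight saving is not in effect and Tarur Territory is at UTC+10:00.
10:30 UTC + 10h = 20:30 Tarur Territory.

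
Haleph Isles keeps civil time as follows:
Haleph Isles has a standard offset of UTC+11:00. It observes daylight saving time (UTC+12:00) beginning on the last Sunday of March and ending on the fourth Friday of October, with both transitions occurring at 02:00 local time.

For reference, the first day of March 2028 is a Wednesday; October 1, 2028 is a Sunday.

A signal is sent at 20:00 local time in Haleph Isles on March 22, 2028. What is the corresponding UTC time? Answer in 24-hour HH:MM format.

1 March 2028 is a Wednesday, so Sundays fall on 5, 12, 19, 26; the last is March 26.
1 October 2028 is a Sunday, so the first Friday is October 6 and the fourth is October 27.
March 22, 2028 does not fall between 26 March and 27 October, so daylight saving is not in effect and Haleph Isles is at UTC+11:00.
20:00 local − 11h = 09:00 UTC.

09:00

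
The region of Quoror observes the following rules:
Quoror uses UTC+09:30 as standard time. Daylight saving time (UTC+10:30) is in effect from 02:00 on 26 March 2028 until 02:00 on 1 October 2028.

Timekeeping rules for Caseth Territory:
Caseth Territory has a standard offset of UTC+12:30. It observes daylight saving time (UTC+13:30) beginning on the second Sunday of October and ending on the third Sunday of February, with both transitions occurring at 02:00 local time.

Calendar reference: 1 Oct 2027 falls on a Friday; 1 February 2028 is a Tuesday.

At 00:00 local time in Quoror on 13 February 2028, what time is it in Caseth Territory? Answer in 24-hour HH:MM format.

04:00

Daylight saving runs 26 March – 1 October; 13 February 2028 is outside that window, so Quoror is on standard time at UTC+09:30.
00:00 Quoror − 9h30m = 14:30 UTC (rolling into the previous day, 12 February 2028).
1 October 2027 is a Friday, so the first Sunday is October 3 and the second is October 10.
1 February 2028 is a Tuesday, so the first Sunday is February 6 and the third is February 20.
At the standard offset (UTC+12:30), 14:30 UTC + 12h30m = 03:00 Caseth Territory standard time (rolling into the next day, 13 February 2028).
Daylight saving runs 10 October 2027 – 20 February 2028; the standard-time date in Caseth Territory, 13 February 2028, is inside that window, so Caseth Territory is at UTC+13:30.
14:30 UTC + 13h30m = 04:00 Caseth Territory (rolling into the next day, 13 February 2028).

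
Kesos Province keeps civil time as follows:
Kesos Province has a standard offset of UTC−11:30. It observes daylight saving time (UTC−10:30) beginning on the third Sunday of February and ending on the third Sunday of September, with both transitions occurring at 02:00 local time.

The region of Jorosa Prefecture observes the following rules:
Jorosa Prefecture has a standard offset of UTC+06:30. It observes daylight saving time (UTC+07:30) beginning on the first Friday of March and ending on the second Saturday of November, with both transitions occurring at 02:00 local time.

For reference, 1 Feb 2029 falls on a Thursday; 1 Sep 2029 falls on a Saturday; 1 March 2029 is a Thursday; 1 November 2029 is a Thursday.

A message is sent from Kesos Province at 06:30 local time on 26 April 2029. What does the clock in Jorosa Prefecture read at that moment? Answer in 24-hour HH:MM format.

00:30

1 February 2029 is a Thursday, so the first Sunday is February 4 and the third is February 18.
1 September 2029 is a Saturday, so the first Sunday is September 2 and the third is September 16.
Daylight saving runs 18 February – 16 September; 26 April 2029 is inside that window, so Kesos Province is at UTC−10:30.
06:30 Kesos Province + 10h30m = 17:00 UTC.
1 March 2029 is a Thursday, so the first Friday is March 2.
1 November 2029 is a Thursday, so the first Saturday is November 3 and the second is November 10.
At the standard offset (UTC+06:30), 17:00 UTC + 6h30m = 23:30 Jorosa Prefecture standard time.
The standard-time date in Jorosa Prefecture, 26 April 2029, lies within the daylight-saving period (2 March – 10 November), so Jorosa Prefecture is on daylight time, UTC+07:30.
17:00 UTC + 7h30m = 00:30 Jorosa Prefecture (rolling into the next day, 27 April 2029).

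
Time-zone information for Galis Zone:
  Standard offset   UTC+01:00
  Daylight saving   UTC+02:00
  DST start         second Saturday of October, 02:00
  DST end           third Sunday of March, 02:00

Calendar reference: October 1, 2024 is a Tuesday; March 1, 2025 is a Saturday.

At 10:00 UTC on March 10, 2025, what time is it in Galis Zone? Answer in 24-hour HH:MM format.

1 October 2024 is a Tuesday, so the first Saturday is October 5 and the second is October 12.
1 March 2025 is a Saturday, so the first Sunday is March 2 and the third is March 16.
At the standard offset (UTC+01:00), 10:00 UTC + 1h = 11:00 Galis Zone standard time.
The standard-time date in Galis Zone, March 10, 2025, lies within the daylight-saving period (12 October 2024 – 16 March 2025), so Galis Zone is on daylight time, UTC+02:00.
10:00 UTC + 2h = 12:00 local.

12:00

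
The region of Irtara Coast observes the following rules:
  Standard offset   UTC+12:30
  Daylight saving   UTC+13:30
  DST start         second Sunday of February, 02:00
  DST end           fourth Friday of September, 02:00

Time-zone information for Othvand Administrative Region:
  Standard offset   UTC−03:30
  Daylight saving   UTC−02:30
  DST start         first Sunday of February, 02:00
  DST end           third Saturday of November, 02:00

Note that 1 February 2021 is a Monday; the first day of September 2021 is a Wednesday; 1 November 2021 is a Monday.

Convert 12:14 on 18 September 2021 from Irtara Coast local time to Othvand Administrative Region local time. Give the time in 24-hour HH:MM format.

20:14

1 February 2021 is a Monday, so the first Sunday is February 7 and the second is February 14.
1 September 2021 is a Wednesday, so the first Friday is September 3 and the fourth is September 24.
18 September 2021 lies within the daylight-saving period (14 February – 24 September), so Irtara Coast is on daylight time, UTC+13:30.
12:14 Irtara Coast − 13h30m = 22:44 UTC (rolling into the previous day, 17 September 2021).
1 February 2021 is a Monday, so the first Sunday is February 7.
1 November 2021 is a Monday, so the first Saturday is November 6 and the third is November 20.
At the standard offset (UTC−03:30), 22:44 UTC − 3h30m = 19:14 Othvand Administrative Region standard time.
The standard-time date in Othvand Administrative Region, 17 September 2021, lies within the daylight-saving period (7 February – 20 November), so Othvand Administrative Region is on daylight time, UTC−02:30.
22:44 UTC − 2h30m = 20:14 Othvand Administrative Region.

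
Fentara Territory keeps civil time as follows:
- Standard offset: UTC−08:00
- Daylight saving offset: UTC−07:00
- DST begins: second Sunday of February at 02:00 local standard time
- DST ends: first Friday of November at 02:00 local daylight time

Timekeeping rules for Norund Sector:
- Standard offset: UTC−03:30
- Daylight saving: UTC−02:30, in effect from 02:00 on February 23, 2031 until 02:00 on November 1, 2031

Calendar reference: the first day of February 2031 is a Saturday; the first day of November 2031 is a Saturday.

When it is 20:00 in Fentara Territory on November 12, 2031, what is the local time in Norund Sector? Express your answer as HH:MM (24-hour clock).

1 February 2031 is a Saturday, so the first Sunday is February 2 and the second is February 9.
1 November 2031 is a Saturday, so the first Friday is November 7.
November 12, 2031 is outside the daylight-saving period (9 February – 7 November), so Fentara Territory is on standard time, UTC−08:00.
20:00 Fentara Territory + 8h = 04:00 UTC (rolling into the next day, 13 November 2031).
At the standard offset (UTC−03:30), 04:00 UTC − 3h30m = 00:30 Norund Sector standard time.
The standard-time date in Norund Sector, November 13, 2031, is outside the daylight-saving period (23 February – 1 November), so Norund Sector is on standard time, UTC−03:30.
04:00 UTC − 3h30m = 00:30 Norund Sector.

00:30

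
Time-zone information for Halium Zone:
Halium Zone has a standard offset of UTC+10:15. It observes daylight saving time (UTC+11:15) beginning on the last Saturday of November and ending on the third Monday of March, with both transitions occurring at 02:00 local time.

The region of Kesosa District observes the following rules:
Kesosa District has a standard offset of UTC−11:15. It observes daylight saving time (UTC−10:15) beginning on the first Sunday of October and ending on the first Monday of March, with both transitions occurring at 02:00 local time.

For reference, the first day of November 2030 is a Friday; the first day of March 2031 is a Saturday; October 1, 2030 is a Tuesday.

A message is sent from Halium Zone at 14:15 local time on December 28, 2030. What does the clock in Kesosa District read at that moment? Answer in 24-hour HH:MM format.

16:45

1 November 2030 is a Friday, so Saturdays fall on 2, 9, 16, 23, 30; the last is November 30.
1 March 2031 is a Saturday, so the first Monday is March 3 and the third is March 17.
Daylight saving runs 30 November 2030 – 17 March 2031; December 28, 2030 is inside that window, so Halium Zone is at UTC+11:15.
14:15 Halium Zone − 11h15m = 03:00 UTC.
1 October 2030 is a Tuesday, so the first Sunday is October 6.
1 March 2031 is a Saturday, so the first Monday is March 3.
At the standard offset (UTC−11:15), 03:00 UTC − 11h15m = 15:45 Kesosa District standard time (rolling into the previous day, 27 December 2030).
Daylight saving runs 6 October 2030 – 3 March 2031; the standard-time date in Kesosa District, December 27, 2030, is inside that window, so Kesosa District is at UTC−10:15.
03:00 UTC − 10h15m = 16:45 Kesosa District (rolling into the previous day, 27 December 2030).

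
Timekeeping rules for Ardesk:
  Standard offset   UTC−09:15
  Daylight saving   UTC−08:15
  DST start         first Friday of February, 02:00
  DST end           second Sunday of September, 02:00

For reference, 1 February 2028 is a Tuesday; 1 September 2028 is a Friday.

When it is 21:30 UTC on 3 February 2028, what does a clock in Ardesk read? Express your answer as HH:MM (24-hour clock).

12:15

1 February 2028 is a Tuesday, so the first Friday is February 4.
1 September 2028 is a Friday, so the first Sunday is September 3 and the second is September 10.
At the standard offset (UTC−09:15), 21:30 UTC − 9h15m = 12:15 Ardesk standard time.
The standard-time date in Ardesk, 3 February 2028, does not fall between 4 February and 10 September, so daylight saving is not in effect and Ardesk is at UTC−09:15.
21:30 UTC − 9h15m = 12:15 local.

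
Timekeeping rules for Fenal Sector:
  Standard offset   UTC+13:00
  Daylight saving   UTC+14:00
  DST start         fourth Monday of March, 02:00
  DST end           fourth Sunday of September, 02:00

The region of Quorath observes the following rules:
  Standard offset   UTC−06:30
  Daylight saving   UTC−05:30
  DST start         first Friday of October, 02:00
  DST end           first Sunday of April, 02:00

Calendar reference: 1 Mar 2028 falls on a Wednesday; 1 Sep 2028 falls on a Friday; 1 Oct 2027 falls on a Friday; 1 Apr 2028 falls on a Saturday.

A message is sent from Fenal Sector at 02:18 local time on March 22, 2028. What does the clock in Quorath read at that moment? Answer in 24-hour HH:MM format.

1 March 2028 is a Wednesday, so the first Monday is March 6 and the fourth is March 27.
1 September 2028 is a Friday, so the first Sunday is September 3 and the fourth is September 24.
Daylight saving runs 27 March – 24 September; March 22, 2028 is outside that window, so Fenal Sector is on standard time at UTC+13:00.
02:18 Fenal Sector − 13h = 13:18 UTC (rolling into the previous day, 21 March 2028).
1 October 2027 is a Friday, so the first Friday is October 1.
1 April 2028 is a Saturday, so the first Sunday is April 2.
At the standard offset (UTC−06:30), 13:18 UTC − 6h30m = 06:48 Quorath standard time.
The standard-time date in Quorath, March 21, 2028, lies within the daylight-saving period (1 October 2027 – 2 April 2028), so Quorath is on daylight time, UTC−05:30.
13:18 UTC − 5h30m = 07:48 Quorath.

07:48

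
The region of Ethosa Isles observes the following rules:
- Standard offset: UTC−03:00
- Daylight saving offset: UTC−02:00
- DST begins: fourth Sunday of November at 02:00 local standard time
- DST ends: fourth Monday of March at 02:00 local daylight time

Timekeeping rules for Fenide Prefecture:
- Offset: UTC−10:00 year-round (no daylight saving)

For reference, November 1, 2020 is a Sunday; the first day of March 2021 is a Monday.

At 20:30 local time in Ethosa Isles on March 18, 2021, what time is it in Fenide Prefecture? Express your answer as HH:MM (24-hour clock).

12:30

1 November 2020 is a Sunday, so the first Sunday is November 1 and the fourth is November 22.
1 March 2021 is a Monday, so the first Monday is March 1 and the fourth is March 22.
Daylight saving runs 22 November 2020 – 22 March 2021; March 18, 2021 is inside that window, so Ethosa Isles is at UTC−02:00.
20:30 Ethosa Isles + 2h = 22:30 UTC.
Fenide Prefecture stays on UTC−10:00 all year.
22:30 UTC − 10h = 12:30 Fenide Prefecture.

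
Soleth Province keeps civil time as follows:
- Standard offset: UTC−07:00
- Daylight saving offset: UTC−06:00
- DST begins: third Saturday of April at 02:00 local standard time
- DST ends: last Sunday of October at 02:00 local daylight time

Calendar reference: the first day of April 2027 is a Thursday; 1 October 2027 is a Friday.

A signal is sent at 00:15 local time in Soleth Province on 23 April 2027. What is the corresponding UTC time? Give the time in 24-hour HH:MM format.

06:15

1 April 2027 is a Thursday, so the first Saturday is April 3 and the third is April 17.
1 October 2027 is a Friday, so Sundays fall on 3, 10, 17, 24, 31; the last is October 31.
23 April 2027 falls between 17 April and 31 October, so daylight saving is in effect and Soleth Province is at UTC−06:00.
00:15 local + 6h = 06:15 UTC.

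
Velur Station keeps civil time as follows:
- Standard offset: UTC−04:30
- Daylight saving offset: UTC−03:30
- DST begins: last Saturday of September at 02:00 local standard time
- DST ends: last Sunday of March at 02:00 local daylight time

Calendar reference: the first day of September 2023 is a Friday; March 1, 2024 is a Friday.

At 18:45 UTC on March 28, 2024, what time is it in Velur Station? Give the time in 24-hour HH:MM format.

1 September 2023 is a Friday, so Saturdays fall on 2, 9, 16, 23, 30; the last is September 30.
1 March 2024 is a Friday, so Sundays fall on 3, 10, 17, 24, 31; the last is March 31.
At the standard offset (UTC−04:30), 18:45 UTC − 4h30m = 14:15 Velur Station standard time.
The standard-time date in Velur Station, March 28, 2024, falls between 30 September 2023 and 31 March 2024, so daylight saving is in effect and Velur Station is at UTC−03:30.
18:45 UTC − 3h30m = 15:15 local.

15:15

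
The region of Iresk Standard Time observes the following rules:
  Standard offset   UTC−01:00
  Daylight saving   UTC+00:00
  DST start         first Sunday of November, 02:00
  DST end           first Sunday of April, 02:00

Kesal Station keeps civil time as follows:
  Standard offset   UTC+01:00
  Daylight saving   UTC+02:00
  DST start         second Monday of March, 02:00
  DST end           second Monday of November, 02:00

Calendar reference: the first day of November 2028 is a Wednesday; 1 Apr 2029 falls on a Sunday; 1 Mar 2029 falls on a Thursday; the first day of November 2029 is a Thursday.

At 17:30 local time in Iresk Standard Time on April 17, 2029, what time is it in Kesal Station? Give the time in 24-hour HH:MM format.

20:30

1 November 2028 is a Wednesday, so the first Sunday is November 5.
1 April 2029 is a Sunday, so the first Sunday is April 1.
Daylight saving runs 5 November 2028 – 1 April 2029; April 17, 2029 is outside that window, so Iresk Standard Time is on standard time at UTC−01:00.
17:30 Iresk Standard Time + 1h = 18:30 UTC.
1 March 2029 is a Thursday, so the first Monday is March 5 and the second is March 12.
1 November 2029 is a Thursday, so the first Monday is November 5 and the second is November 12.
At the standard offset (UTC+01:00), 18:30 UTC + 1h = 19:30 Kesal Station standard time.
Daylight saving runs 12 March – 12 November; the standard-time date in Kesal Station, April 17, 2029, is inside that window, so Kesal Station is at UTC+02:00.
18:30 UTC + 2h = 20:30 Kesal Station.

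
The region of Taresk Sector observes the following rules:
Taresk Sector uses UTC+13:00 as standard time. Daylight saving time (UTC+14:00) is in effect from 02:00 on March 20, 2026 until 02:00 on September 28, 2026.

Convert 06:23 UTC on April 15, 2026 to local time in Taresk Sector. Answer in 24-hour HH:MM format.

At the standard offset (UTC+13:00), 06:23 UTC + 13h = 19:23 Taresk Sector standard time.
The standard-time date in Taresk Sector, April 15, 2026, lies within the daylight-saving period (20 March – 28 September), so Taresk Sector is on daylight time, UTC+14:00.
06:23 UTC + 14h = 20:23 local.

20:23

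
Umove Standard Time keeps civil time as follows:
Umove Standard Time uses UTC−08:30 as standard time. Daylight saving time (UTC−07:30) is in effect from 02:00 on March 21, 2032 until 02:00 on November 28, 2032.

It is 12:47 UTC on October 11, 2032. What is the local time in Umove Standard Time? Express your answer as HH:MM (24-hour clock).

05:17

At the standard offset (UTC−08:30), 12:47 UTC − 8h30m = 04:17 Umove Standard Time standard time.
The standard-time date in Umove Standard Time, October 11, 2032, lies within the daylight-saving period (21 March – 28 November), so Umove Standard Time is on daylight time, UTC−07:30.
12:47 UTC − 7h30m = 05:17 local.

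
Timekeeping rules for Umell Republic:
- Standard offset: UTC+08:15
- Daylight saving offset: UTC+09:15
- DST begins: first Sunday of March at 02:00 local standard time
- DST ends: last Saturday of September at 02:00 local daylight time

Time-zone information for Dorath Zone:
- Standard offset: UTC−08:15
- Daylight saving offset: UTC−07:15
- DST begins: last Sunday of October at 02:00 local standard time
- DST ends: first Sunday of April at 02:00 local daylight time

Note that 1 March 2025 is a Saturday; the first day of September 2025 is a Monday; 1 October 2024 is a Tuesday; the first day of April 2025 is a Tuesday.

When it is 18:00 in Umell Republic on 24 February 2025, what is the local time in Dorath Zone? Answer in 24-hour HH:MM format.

1 March 2025 is a Saturday, so the first Sunday is March 2.
1 September 2025 is a Monday, so Saturdays fall on 6, 13, 20, 27; the last is September 27.
24 February 2025 does not fall between 2 March and 27 September, so daylight saving is not in effect and Umell Republic is at UTC+08:15.
18:00 Umell Republic − 8h15m = 09:45 UTC.
1 October 2024 is a Tuesday, so Sundays fall on 6, 13, 20, 27; the last is October 27.
1 April 2025 is a Tuesday, so the first Sunday is April 6.
At the standard offset (UTC−08:15), 09:45 UTC − 8h15m = 01:30 Dorath Zone standard time.
Daylight saving runs 27 October 2024 – 6 April 2025; the standard-time date in Dorath Zone, 24 February 2025, is inside that window, so Dorath Zone is at UTC−07:15.
09:45 UTC − 7h15m = 02:30 Dorath Zone.

02:30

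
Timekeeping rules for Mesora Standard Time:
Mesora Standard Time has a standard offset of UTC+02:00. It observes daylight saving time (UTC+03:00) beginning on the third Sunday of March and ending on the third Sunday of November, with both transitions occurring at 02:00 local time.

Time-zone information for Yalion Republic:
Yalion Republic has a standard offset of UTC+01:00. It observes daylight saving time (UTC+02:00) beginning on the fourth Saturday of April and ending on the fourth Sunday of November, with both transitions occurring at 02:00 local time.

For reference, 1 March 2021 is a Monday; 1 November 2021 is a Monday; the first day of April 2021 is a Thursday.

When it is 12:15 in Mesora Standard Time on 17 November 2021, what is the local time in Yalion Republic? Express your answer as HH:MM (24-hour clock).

1 March 2021 is a Monday, so the first Sunday is March 7 and the third is March 21.
1 November 2021 is a Monday, so the first Sunday is November 7 and the third is November 21.
17 November 2021 lies within the daylight-saving period (21 March – 21 November), so Mesora Standard Time is on daylight time, UTC+03:00.
12:15 Mesora Standard Time − 3h = 09:15 UTC.
1 April 2021 is a Thursday, so the first Saturday is April 3 and the fourth is April 24.
1 November 2021 is a Monday, so the first Sunday is November 7 and the fourth is November 28.
At the standard offset (UTC+01:00), 09:15 UTC + 1h = 10:15 Yalion Republic standard time.
Daylight saving runs 24 April – 28 November; the standard-time date in Yalion Republic, 17 November 2021, is inside that window, so Yalion Republic is at UTC+02:00.
09:15 UTC + 2h = 11:15 Yalion Republic.

11:15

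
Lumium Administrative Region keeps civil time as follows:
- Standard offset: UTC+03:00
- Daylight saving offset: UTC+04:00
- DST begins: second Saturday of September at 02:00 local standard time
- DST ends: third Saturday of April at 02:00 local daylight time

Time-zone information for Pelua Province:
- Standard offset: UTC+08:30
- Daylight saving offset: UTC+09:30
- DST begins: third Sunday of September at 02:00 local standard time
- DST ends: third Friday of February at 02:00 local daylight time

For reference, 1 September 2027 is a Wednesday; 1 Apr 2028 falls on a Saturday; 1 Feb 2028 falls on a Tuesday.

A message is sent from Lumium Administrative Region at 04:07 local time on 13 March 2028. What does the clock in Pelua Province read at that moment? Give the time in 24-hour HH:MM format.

1 September 2027 is a Wednesday, so the first Saturday is September 4 and the second is September 11.
1 April 2028 is a Saturday, so the first Saturday is April 1 and the third is April 15.
Daylight saving runs 11 September 2027 – 15 April 2028; 13 March 2028 is inside that window, so Lumium Administrative Region is at UTC+04:00.
04:07 Lumium Administrative Region − 4h = 00:07 UTC.
1 September 2027 is a Wednesday, so the first Sunday is September 5 and the third is September 19.
1 February 2028 is a Tuesday, so the first Friday is February 4 and the third is February 18.
At the standard offset (UTC+08:30), 00:07 UTC + 8h30m = 08:37 Pelua Province standard time.
The standard-time date in Pelua Province, 13 March 2028, does not fall between 19 September 2027 and 18 February 2028, so daylight saving is not in effect and Pelua Province is at UTC+08:30.
00:07 UTC + 8h30m = 08:37 Pelua Province.

08:37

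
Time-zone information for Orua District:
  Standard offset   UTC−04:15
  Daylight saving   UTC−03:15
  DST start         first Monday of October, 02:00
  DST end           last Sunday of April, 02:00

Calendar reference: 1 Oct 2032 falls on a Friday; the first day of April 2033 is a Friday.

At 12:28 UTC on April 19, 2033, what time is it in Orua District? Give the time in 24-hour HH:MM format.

09:13

1 October 2032 is a Friday, so the first Monday is October 4.
1 April 2033 is a Friday, so Sundays fall on 3, 10, 17, 24; the last is April 24.
At the standard offset (UTC−04:15), 12:28 UTC − 4h15m = 08:13 Orua District standard time.
The standard-time date in Orua District, April 19, 2033, lies within the daylight-saving period (4 October 2032 – 24 April 2033), so Orua District is on daylight time, UTC−03:15.
12:28 UTC − 3h15m = 09:13 local.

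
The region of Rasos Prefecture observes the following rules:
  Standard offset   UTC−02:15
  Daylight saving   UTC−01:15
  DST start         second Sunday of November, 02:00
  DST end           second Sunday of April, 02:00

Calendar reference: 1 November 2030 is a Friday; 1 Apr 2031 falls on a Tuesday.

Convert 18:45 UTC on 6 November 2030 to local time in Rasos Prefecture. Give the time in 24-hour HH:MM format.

16:30

1 November 2030 is a Friday, so the first Sunday is November 3 and the second is November 10.
1 April 2031 is a Tuesday, so the first Sunday is April 6 and the second is April 13.
At the standard offset (UTC−02:15), 18:45 UTC − 2h15m = 16:30 Rasos Prefecture standard time.
The standard-time date in Rasos Prefecture, 6 November 2030, is outside the daylight-saving period (10 November 2030 – 13 April 2031), so Rasos Prefecture is on standard time, UTC−02:15.
18:45 UTC − 2h15m = 16:30 local.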